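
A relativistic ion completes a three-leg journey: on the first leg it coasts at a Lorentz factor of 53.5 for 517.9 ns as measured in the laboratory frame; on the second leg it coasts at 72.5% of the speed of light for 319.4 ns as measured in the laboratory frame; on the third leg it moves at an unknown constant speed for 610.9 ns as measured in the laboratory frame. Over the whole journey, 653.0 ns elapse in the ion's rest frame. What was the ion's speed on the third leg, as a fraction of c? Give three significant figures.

Leg 1: γ = 53.5; τ_1 = 517.9/53.50 = 9.680 ns.
Leg 2: β = 0.725; γ = 1/√(1 − 0.725²) = 1/√0.4744 = 1.452; τ_2 = 319.4/1.452 = 220.0 ns.
Leg 3: speed unknown; τ_3 = 610.9/γ_3.
Total proper time: 9.680 + 220.0 + τ_3 = 653.0, so τ_3 = 653.0 − 229.7 = 423.3 ns.
γ_3 = 610.9/423.3 = 1.443; β = √(1 − 1/γ²) = √0.5198.

β = 0.721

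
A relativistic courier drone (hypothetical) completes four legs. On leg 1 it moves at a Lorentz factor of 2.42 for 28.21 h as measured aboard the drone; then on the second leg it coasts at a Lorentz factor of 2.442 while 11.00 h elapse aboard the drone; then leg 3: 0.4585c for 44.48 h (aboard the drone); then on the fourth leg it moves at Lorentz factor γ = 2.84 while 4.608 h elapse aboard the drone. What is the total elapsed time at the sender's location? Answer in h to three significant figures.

Leg 1: γ = 2.42; Δt_1 = 2.420 × 28.21 = 68.27 h.
Leg 2: γ = 2.442; Δt_2 = 2.442 × 11.00 = 26.86 h.
Leg 3: γ = 1/√(1 − 0.4585²) = 1/√0.7898 = 1.125; Δt_3 = 1.125 × 44.48 = 50.05 h.
Leg 4: γ = 2.84; Δt_4 = 2.840 × 4.608 = 13.09 h.
Total: 68.27 + 26.86 + 50.05 + 13.09 h.

Δt = 158 h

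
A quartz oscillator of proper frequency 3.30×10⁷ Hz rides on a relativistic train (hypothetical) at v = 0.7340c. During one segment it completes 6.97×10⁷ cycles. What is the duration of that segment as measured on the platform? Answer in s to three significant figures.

Δt = 3.11 s

γ = 1/√(1 − 0.7340²) = 1/√0.4612 = 1.472
Proper time for N cycles: τ = N/f = 6.97×10⁷/(3.30×10⁷) = 2.112×10⁰ s = 2.112 s.
Lab-frame duration Δt = γτ = 1.472 × 2.112 = 3.110 s.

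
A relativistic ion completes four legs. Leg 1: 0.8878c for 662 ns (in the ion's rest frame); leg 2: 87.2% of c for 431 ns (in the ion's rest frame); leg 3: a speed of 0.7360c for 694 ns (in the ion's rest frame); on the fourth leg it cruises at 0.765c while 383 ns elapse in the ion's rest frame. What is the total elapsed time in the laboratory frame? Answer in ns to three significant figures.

Δt = 3940 ns

Leg 1: γ = 1/√(1 − 0.8878²) = 1/√0.2118 = 2.173; Δt_1 = 2.173 × 662 = 1438 ns.
Leg 2: β = 0.872; γ = 1/√(1 − 0.872²) = 1/√0.2396 = 2.043; Δt_2 = 2.043 × 431 = 880.5 ns.
Leg 3: γ = 1/√(1 − 0.7360²) = 1/√0.4583 = 1.477; Δt_3 = 1.477 × 694 = 1025 ns.
Leg 4: γ = 1/√(1 − 0.765²) = 1/√0.4148 = 1.553; Δt_4 = 1.553 × 383 = 594.7 ns.
Total: 1438 + 880.5 + 1025 + 594.7 ns.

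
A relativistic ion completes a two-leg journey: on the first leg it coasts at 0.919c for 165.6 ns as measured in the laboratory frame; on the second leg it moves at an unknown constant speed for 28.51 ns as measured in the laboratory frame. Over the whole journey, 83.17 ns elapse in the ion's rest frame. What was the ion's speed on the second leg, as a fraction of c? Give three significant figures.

β = 0.779

Leg 1: γ = 1/√(1 − 0.919²) = 1/√0.1554 = 2.536; τ_1 = 165.6/2.536 = 65.29 ns.
Leg 2: speed unknown; τ_2 = 28.51/γ_2.
Total proper time: 65.29 + τ_2 = 83.17, so τ_2 = 83.17 − 65.29 = 17.88 ns.
γ_2 = 28.51/17.88 = 1.594; β = √(1 − 1/γ²) = √0.6066.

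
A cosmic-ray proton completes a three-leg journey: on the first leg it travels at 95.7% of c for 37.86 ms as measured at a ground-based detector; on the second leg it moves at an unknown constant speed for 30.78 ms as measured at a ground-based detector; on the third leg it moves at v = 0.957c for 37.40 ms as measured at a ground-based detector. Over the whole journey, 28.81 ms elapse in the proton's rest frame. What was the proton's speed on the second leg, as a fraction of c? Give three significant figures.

Leg 1: β = 0.957; γ = 1/√(1 − 0.957²) = 1/√0.08415 = 3.447; τ_1 = 37.86/3.447 = 10.98 ms.
Leg 2: speed unknown; τ_2 = 30.78/γ_2.
Leg 3: γ = 1/√(1 − 0.957²) = 1/√0.08415 = 3.447; τ_3 = 37.40/3.447 = 10.85 ms.
Total proper time: 10.98 + τ_2 + 10.85 = 28.81, so τ_2 = 28.81 − 21.83 = 6.978 ms.
γ_2 = 30.78/6.978 = 4.411; β = √(1 − 1/γ²) = √0.9486.

β = 0.974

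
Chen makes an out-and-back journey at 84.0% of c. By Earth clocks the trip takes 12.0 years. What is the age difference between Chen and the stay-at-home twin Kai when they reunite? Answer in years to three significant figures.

Δt − τ = 5.49 years

β = 0.840; γ = 1/√(1 − 0.840²) = 1/√0.2944 = 1.843
Chen's elapsed proper time: τ = 12.0/1.843 = 6.511 years.
Age gap = Δt − τ = 12.0 − 6.511 years.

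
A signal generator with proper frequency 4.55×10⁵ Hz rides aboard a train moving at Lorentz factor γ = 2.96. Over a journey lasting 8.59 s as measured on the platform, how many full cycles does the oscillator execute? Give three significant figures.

γ = 2.96
The oscillator's own cycle count is N = f × τ where τ is the proper time on the train. τ = Δt/γ = 8.59/2.960 = 2.902 s = 2.902×10⁰ s.
N = 4.55×10⁵ × 2.902×10⁰ = 1.320×10⁶.

N = 1.32×10⁶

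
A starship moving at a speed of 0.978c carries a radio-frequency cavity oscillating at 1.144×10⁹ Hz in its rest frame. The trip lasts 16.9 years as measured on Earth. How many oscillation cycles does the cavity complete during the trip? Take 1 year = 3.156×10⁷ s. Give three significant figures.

N = 1.27×10¹⁷

γ = 1/√(1 − 0.978²) = 1/√0.04352 = 4.794
The oscillator's own cycle count is N = f × τ where τ is the proper time on the ship. τ = Δt/γ = 16.9/4.794 = 3.525 years = 1.113×10⁸ s.
N = 1.144×10⁹ × 1.113×10⁸ = 1.273×10¹⁷.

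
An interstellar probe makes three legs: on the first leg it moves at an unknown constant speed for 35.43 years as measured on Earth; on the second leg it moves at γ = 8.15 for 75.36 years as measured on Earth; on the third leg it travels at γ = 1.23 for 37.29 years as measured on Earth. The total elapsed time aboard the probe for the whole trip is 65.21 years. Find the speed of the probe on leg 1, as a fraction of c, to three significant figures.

β = 0.690

Leg 1: speed unknown; τ_1 = 35.43/γ_1.
Leg 2: γ = 8.15; τ_2 = 75.36/8.150 = 9.247 years.
Leg 3: γ = 1.23; τ_3 = 37.29/1.230 = 30.32 years.
Total proper time: τ_1 + 9.247 + 30.32 = 65.21, so τ_1 = 65.21 − 39.56 = 25.65 years.
γ_1 = 35.43/25.65 = 1.381; β = √(1 − 1/γ²) = √0.4760.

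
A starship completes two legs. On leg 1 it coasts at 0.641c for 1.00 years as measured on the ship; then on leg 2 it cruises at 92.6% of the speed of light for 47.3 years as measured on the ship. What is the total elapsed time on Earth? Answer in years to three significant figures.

Leg 1: γ = 1/√(1 − 0.641²) = 1/√0.5891 = 1.303; Δt_1 = 1.303 × 1.00 = 1.303 years.
Leg 2: β = 0.926; γ = 1/√(1 − 0.926²) = 1/√0.1425 = 2.649; Δt_2 = 2.649 × 47.3 = 125.3 years.
Total: 1.303 + 125.3 years.

Δt = 127 years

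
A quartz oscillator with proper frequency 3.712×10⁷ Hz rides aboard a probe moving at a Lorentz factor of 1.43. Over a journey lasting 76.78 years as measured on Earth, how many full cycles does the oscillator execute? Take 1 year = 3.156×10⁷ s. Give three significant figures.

N = 6.29×10¹⁶

γ = 1.43
The oscillator's own cycle count is N = f × τ where τ is the proper time aboard the probe. τ = Δt/γ = 76.78/1.430 = 53.69 years = 1.695×10⁹ s.
N = 3.712×10⁷ × 1.695×10⁹ = 6.290×10¹⁶.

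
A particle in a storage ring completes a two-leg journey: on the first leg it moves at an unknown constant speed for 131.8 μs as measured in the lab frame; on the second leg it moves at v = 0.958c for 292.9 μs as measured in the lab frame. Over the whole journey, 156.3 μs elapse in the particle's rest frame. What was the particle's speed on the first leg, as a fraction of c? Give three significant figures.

β = 0.836

Leg 1: speed unknown; τ_1 = 131.8/γ_1.
Leg 2: γ = 1/√(1 − 0.958²) = 1/√0.08224 = 3.487; τ_2 = 292.9/3.487 = 83.99 μs.
Total proper time: τ_1 + 83.99 = 156.3, so τ_1 = 156.3 − 83.99 = 72.31 μs.
γ_1 = 131.8/72.31 = 1.823; β = √(1 − 1/γ²) = √0.6990.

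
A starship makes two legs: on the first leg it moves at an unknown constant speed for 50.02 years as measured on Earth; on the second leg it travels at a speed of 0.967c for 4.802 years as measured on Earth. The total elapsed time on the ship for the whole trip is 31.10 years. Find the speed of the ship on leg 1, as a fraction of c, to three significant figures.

β = 0.802

Leg 1: speed unknown; τ_1 = 50.02/γ_1.
Leg 2: γ = 1/√(1 − 0.967²) = 1/√0.06491 = 3.925; τ_2 = 4.802/3.925 = 1.223 years.
Total proper time: τ_1 + 1.223 = 31.10, so τ_1 = 31.10 − 1.223 = 29.88 years.
γ_1 = 50.02/29.88 = 1.674; β = √(1 − 1/γ²) = √0.6432.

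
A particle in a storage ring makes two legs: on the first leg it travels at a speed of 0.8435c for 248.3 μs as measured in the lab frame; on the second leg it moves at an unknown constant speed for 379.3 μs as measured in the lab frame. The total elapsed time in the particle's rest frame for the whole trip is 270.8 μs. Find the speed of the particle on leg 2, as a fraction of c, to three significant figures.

β = 0.932

Leg 1: γ = 1/√(1 − 0.8435²) = 1/√0.2885 = 1.862; τ_1 = 248.3/1.862 = 133.4 μs.
Leg 2: speed unknown; τ_2 = 379.3/γ_2.
Total proper time: 133.4 + τ_2 = 270.8, so τ_2 = 270.8 − 133.4 = 137.4 μs.
γ_2 = 379.3/137.4 = 2.760; β = √(1 − 1/γ²) = √0.8687.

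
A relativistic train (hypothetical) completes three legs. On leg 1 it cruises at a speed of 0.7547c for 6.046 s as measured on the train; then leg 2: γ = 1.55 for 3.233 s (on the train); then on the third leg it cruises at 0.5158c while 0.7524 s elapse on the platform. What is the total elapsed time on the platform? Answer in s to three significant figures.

Leg 1: γ = 1/√(1 − 0.7547²) = 1/√0.4304 = 1.524; Δt_1 = 1.524 × 6.046 = 9.215 s.
Leg 2: γ = 1.55; Δt_2 = 1.550 × 3.233 = 5.011 s.
Leg 3: 0.7524 s is already measured on the platform.
Total: 9.215 + 5.011 + 0.7524 s.

Δt = 15.0 s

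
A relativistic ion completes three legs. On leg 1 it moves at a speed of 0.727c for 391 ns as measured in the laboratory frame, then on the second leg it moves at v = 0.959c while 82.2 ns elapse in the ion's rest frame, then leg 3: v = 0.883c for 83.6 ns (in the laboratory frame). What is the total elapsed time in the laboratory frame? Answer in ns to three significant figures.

Δt = 765 ns

Leg 1: 391 ns is already measured in the laboratory frame.
Leg 2: γ = 1/√(1 − 0.959²) = 1/√0.08032 = 3.529; Δt_2 = 3.529 × 82.2 = 290.0 ns.
Leg 3: 83.6 ns is already measured in the laboratory frame.
Total: 391.0 + 290.0 + 83.60 ns.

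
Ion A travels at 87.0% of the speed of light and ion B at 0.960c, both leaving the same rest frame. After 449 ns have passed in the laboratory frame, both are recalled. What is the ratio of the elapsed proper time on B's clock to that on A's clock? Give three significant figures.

τ_B/τ_A = 0.568

A: β = 0.870; γ = 1/√(1 − 0.870²) = 1/√0.2431 = 2.028. B: γ = 1/√(1 − 0.960²) = 25/7 ≈ 3.571.
τ_A/τ_B = γ_B/γ_A = 3.571/2.028 = 1.761, so τ_B/τ_A = 0.5679.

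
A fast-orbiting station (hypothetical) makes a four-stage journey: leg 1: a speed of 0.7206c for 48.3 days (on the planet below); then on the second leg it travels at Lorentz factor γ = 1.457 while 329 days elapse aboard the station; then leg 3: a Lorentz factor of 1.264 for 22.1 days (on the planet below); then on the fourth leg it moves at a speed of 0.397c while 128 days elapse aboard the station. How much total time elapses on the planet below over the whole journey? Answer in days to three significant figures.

Δt = 689 days

Leg 1: 48.3 days is already measured on the planet below.
Leg 2: γ = 1.457; Δt_2 = 1.457 × 329 = 479.4 days.
Leg 3: 22.1 days is already measured on the planet below.
Leg 4: γ = 1/√(1 − 0.397²) = 1/√0.8424 = 1.090; Δt_4 = 1.090 × 128 = 139.5 days.
Total: 48.30 + 479.4 + 22.10 + 139.5 days.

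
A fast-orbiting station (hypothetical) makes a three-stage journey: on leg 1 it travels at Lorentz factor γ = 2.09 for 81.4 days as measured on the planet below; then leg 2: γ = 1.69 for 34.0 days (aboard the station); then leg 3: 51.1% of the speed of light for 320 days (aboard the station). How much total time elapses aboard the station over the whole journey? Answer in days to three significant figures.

τ = 393 days

Leg 1: γ = 2.09; τ_1 = 81.4/2.090 = 38.95 days.
Leg 2: 34.0 days is already measured aboard the station.
Leg 3: 320 days is already measured aboard the station.
Total: 38.95 + 34.00 + 320.0 days.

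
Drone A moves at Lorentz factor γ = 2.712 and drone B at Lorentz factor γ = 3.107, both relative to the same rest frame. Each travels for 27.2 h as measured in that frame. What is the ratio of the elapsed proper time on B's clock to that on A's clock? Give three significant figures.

τ_B/τ_A = 0.873

A: γ = 2.712. B: γ = 3.107.
τ_A/τ_B = γ_B/γ_A = 3.107/2.712 = 1.146, so τ_B/τ_A = 0.8729.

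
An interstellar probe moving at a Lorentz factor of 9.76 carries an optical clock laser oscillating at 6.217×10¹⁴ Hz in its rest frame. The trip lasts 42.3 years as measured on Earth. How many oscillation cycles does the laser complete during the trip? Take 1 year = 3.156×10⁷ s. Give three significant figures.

γ = 9.76
The oscillator's own cycle count is N = f × τ where τ is the proper time aboard the probe. τ = Δt/γ = 42.3/9.760 = 4.334 years = 1.368×10⁸ s.
N = 6.217×10¹⁴ × 1.368×10⁸ = 8.504×10²².

N = 8.50×10²²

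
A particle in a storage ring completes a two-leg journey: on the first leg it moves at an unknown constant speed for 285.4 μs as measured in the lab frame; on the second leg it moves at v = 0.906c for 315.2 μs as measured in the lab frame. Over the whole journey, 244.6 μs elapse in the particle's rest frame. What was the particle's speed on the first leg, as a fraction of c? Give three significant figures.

β = 0.921

Leg 1: speed unknown; τ_1 = 285.4/γ_1.
Leg 2: γ = 1/√(1 − 0.906²) = 1/√0.1792 = 2.363; τ_2 = 315.2/2.363 = 133.4 μs.
Total proper time: τ_1 + 133.4 = 244.6, so τ_1 = 244.6 − 133.4 = 111.2 μs.
γ_1 = 285.4/111.2 = 2.567; β = √(1 − 1/γ²) = √0.8482.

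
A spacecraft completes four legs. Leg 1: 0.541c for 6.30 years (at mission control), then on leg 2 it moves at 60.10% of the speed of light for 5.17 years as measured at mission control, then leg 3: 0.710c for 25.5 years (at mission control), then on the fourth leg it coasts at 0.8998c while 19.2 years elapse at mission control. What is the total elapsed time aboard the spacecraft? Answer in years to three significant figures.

Leg 1: γ = 1/√(1 − 0.541²) = 1/√0.7073 = 1.189; τ_1 = 6.30/1.189 = 5.298 years.
Leg 2: β = 0.6010; γ = 1/√(1 − 0.6010²) = 1/√0.6388 = 1.251; τ_2 = 5.17/1.251 = 4.132 years.
Leg 3: γ = 1/√(1 − 0.710²) = 1/√0.4959 = 1.420; τ_3 = 25.5/1.420 = 17.96 years.
Leg 4: γ = 1/√(1 − 0.8998²) = 1/√0.1904 = 2.292; τ_4 = 19.2/2.292 = 8.377 years.
Total: 5.298 + 4.132 + 17.96 + 8.377 years.

τ = 35.8 years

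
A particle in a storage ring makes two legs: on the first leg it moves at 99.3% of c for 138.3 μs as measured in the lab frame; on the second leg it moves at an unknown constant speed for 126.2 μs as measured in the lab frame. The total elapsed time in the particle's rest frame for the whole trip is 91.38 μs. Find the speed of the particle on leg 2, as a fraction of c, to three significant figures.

Leg 1: β = 0.993; γ = 1/√(1 − 0.993²) = 1/√0.01395 = 8.466; τ_1 = 138.3/8.466 = 16.34 μs.
Leg 2: speed unknown; τ_2 = 126.2/γ_2.
Total proper time: 16.34 + τ_2 = 91.38, so τ_2 = 91.38 − 16.34 = 75.04 μs.
γ_2 = 126.2/75.04 = 1.682; β = √(1 − 1/γ²) = √0.6464.

β = 0.804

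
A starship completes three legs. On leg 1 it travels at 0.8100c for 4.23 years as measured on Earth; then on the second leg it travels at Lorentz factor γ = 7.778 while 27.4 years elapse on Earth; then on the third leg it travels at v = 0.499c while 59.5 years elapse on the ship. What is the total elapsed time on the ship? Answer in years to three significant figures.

Leg 1: γ = 1/√(1 − 0.8100²) = 1/√0.3439 = 1.705; τ_1 = 4.23/1.705 = 2.481 years.
Leg 2: γ = 7.778; τ_2 = 27.4/7.778 = 3.523 years.
Leg 3: 59.5 years is already measured on the ship.
Total: 2.481 + 3.523 + 59.50 years.

τ = 65.5 years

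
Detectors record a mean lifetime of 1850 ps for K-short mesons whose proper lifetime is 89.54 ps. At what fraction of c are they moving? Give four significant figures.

γ = Δt/τ₀ = 1850/89.54 = 20.66
β = √(1 − 1/γ²) = √(1 − 0.002343) = √0.9977

v = 0.9988c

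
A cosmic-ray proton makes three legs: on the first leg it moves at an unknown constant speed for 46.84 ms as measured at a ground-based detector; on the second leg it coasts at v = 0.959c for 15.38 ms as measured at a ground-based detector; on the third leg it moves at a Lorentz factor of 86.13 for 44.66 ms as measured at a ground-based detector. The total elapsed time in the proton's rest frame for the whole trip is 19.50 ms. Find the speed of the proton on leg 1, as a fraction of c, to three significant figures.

Leg 1: speed unknown; τ_1 = 46.84/γ_1.
Leg 2: γ = 1/√(1 − 0.959²) = 1/√0.08032 = 3.529; τ_2 = 15.38/3.529 = 4.359 ms.
Leg 3: γ = 86.13; τ_3 = 44.66/86.13 = 0.5185 ms.
Total proper time: τ_1 + 4.359 + 0.5185 = 19.50, so τ_1 = 19.50 − 4.877 = 14.62 ms.
γ_1 = 46.84/14.62 = 3.203; β = √(1 − 1/γ²) = √0.9025.

β = 0.950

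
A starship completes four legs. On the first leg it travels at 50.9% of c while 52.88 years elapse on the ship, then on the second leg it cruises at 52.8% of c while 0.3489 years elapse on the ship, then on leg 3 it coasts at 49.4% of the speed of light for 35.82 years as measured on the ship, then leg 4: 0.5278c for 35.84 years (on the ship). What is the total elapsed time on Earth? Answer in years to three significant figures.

Leg 1: β = 0.509; γ = 1/√(1 − 0.509²) = 1/√0.7409 = 1.162; Δt_1 = 1.162 × 52.88 = 61.43 years.
Leg 2: β = 0.528; γ = 1/√(1 − 0.528²) = 1/√0.7212 = 1.178; Δt_2 = 1.178 × 0.3489 = 0.4108 years.
Leg 3: β = 0.494; γ = 1/√(1 − 0.494²) = 1/√0.7560 = 1.150; Δt_3 = 1.150 × 35.82 = 41.20 years.
Leg 4: γ = 1/√(1 − 0.5278²) = 1/√0.7214 = 1.177; Δt_4 = 1.177 × 35.84 = 42.20 years.
Total: 61.43 + 0.4108 + 41.20 + 42.20 years.

Δt = 145 years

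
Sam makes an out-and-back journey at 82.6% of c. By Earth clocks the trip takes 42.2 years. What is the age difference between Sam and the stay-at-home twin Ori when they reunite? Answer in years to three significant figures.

Δt − τ = 18.4 years

β = 0.826; γ = 1/√(1 − 0.826²) = 1/√0.3177 = 1.774
Sam's elapsed proper time: τ = 42.2/1.774 = 23.79 years.
Age gap = Δt − τ = 42.2 − 23.79 years.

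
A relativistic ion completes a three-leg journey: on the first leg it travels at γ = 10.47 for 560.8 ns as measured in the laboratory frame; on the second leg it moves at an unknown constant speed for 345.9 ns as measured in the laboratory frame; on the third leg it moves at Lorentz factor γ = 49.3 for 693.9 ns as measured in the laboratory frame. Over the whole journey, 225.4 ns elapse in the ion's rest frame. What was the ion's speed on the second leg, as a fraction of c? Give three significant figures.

β = 0.890

Leg 1: γ = 10.47; τ_1 = 560.8/10.47 = 53.56 ns.
Leg 2: speed unknown; τ_2 = 345.9/γ_2.
Leg 3: γ = 49.3; τ_3 = 693.9/49.30 = 14.08 ns.
Total proper time: 53.56 + τ_2 + 14.08 = 225.4, so τ_2 = 225.4 − 67.64 = 157.8 ns.
γ_2 = 345.9/157.8 = 2.193; β = √(1 − 1/γ²) = √0.7920.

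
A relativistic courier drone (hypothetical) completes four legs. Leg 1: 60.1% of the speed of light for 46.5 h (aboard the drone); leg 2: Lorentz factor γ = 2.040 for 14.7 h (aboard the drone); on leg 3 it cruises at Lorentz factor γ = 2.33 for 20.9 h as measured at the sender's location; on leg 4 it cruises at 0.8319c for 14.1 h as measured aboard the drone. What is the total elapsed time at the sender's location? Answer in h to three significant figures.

Leg 1: β = 0.601; γ = 1/√(1 − 0.601²) = 1/√0.6388 = 1.251; Δt_1 = 1.251 × 46.5 = 58.18 h.
Leg 2: γ = 2.040; Δt_2 = 2.040 × 14.7 = 29.99 h.
Leg 3: 20.9 h is already measured at the sender's location.
Leg 4: γ = 1/√(1 − 0.8319²) = 1/√0.3079 = 1.802; Δt_4 = 1.802 × 14.1 = 25.41 h.
Total: 58.18 + 29.99 + 20.90 + 25.41 h.

Δt = 134 h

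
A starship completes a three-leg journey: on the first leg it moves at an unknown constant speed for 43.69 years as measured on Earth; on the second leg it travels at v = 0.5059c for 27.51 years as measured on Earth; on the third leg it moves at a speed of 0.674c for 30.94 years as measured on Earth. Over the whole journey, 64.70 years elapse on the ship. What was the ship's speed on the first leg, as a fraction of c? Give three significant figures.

β = 0.910

Leg 1: speed unknown; τ_1 = 43.69/γ_1.
Leg 2: γ = 1/√(1 − 0.5059²) = 1/√0.7441 = 1.159; τ_2 = 27.51/1.159 = 23.73 years.
Leg 3: γ = 1/√(1 − 0.674²) = 1/√0.5457 = 1.354; τ_3 = 30.94/1.354 = 22.86 years.
Total proper time: τ_1 + 23.73 + 22.86 = 64.70, so τ_1 = 64.70 − 46.59 = 18.11 years.
γ_1 = 43.69/18.11 = 2.412; β = √(1 − 1/γ²) = √0.8281.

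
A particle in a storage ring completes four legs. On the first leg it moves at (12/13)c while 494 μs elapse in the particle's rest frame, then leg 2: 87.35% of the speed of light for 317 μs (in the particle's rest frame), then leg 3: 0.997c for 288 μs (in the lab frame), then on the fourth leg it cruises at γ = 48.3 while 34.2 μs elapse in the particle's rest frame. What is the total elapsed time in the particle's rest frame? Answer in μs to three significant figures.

τ = 867 μs

Leg 1: 494 μs is already measured in the particle's rest frame.
Leg 2: 317 μs is already measured in the particle's rest frame.
Leg 3: γ = 1/√(1 − 0.997²) = 1/√0.005991 = 12.92; τ_3 = 288/12.92 = 22.29 μs.
Leg 4: 34.2 μs is already measured in the particle's rest frame.
Total: 494.0 + 317.0 + 22.29 + 34.20 μs.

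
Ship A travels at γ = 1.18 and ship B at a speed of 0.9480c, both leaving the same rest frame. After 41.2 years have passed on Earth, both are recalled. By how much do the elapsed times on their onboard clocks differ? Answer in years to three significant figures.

A: γ = 1.18; τ_A = 41.2/1.180 = 34.92 years.
B: γ = 1/√(1 − 0.9480²) = 1/√0.1013 = 3.142; τ_B = 41.2/3.142 = 13.11 years.

|τ_A − τ_B| = 21.8 years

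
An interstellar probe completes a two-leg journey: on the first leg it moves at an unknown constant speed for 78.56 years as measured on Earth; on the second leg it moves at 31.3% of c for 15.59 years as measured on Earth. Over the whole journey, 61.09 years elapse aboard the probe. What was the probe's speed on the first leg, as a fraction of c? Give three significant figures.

Leg 1: speed unknown; τ_1 = 78.56/γ_1.
Leg 2: β = 0.313; γ = 1/√(1 − 0.313²) = 1/√0.9020 = 1.053; τ_2 = 15.59/1.053 = 14.81 years.
Total proper time: τ_1 + 14.81 = 61.09, so τ_1 = 61.09 − 14.81 = 46.28 years.
γ_1 = 78.56/46.28 = 1.697; β = √(1 − 1/γ²) = √0.6529.

β = 0.808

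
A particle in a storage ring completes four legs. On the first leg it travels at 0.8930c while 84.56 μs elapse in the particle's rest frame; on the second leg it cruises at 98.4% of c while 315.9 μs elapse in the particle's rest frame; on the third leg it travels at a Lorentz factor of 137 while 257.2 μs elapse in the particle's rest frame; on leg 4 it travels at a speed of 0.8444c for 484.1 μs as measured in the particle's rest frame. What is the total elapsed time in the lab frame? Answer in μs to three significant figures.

Δt = 3.81×10⁴ μs

Leg 1: γ = 1/√(1 − 0.8930²) = 1/√0.2026 = 2.222; Δt_1 = 2.222 × 84.56 = 187.9 μs.
Leg 2: β = 0.984; γ = 1/√(1 − 0.984²) = 1/√0.03174 = 5.613; Δt_2 = 5.613 × 315.9 = 1773 μs.
Leg 3: γ = 137; Δt_3 = 137.0 × 257.2 = 3.524×10⁴ μs.
Leg 4: γ = 1/√(1 − 0.8444²) = 1/√0.2870 = 1.867; Δt_4 = 1.867 × 484.1 = 903.7 μs.
Total: 187.9 + 1773 + 3.524×10⁴ + 903.7 μs.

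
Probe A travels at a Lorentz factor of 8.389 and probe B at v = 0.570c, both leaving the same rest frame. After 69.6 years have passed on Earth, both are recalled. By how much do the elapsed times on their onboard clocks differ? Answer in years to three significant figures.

A: γ = 8.389; τ_A = 69.6/8.389 = 8.297 years.
B: γ = 1/√(1 − 0.570²) = 1/√0.6751 = 1.217; τ_B = 69.6/1.217 = 57.19 years.

|τ_A − τ_B| = 48.9 years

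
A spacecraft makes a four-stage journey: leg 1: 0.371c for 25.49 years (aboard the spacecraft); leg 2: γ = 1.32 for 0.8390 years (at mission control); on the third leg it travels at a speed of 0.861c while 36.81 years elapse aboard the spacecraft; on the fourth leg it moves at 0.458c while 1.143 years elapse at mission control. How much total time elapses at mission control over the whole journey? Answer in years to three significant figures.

Δt = 102 years

Leg 1: γ = 1/√(1 − 0.371²) = 1/√0.8624 = 1.077; Δt_1 = 1.077 × 25.49 = 27.45 years.
Leg 2: 0.8390 years is already measured at mission control.
Leg 3: γ = 1/√(1 − 0.861²) = 1/√0.2587 = 1.966; Δt_3 = 1.966 × 36.81 = 72.37 years.
Leg 4: 1.143 years is already measured at mission control.
Total: 27.45 + 0.8390 + 72.37 + 1.143 years.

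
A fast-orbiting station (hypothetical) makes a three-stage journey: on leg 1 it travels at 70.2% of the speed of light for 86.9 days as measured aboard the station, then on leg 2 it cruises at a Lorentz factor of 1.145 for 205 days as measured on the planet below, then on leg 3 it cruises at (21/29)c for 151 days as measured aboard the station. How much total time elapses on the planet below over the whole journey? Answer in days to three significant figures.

Δt = 546 days

Leg 1: β = 0.702; γ = 1/√(1 − 0.702²) = 1/√0.5072 = 1.404; Δt_1 = 1.404 × 86.9 = 122.0 days.
Leg 2: 205 days is already measured on the planet below.
Leg 3: γ = 1/√(1 − (21/29)²) = 29/20 = 1.450; Δt_3 = 1.450 × 151 = 219.0 days.
Total: 122.0 + 205.0 + 219.0 days.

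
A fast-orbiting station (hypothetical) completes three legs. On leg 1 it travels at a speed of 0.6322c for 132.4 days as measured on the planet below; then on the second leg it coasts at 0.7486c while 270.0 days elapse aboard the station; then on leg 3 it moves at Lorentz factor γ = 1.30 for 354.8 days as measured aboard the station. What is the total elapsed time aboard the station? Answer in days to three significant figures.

Leg 1: γ = 1/√(1 − 0.6322²) = 1/√0.6003 = 1.291; τ_1 = 132.4/1.291 = 102.6 days.
Leg 2: 270.0 days is already measured aboard the station.
Leg 3: 354.8 days is already measured aboard the station.
Total: 102.6 + 270.0 + 354.8 days.

τ = 727 days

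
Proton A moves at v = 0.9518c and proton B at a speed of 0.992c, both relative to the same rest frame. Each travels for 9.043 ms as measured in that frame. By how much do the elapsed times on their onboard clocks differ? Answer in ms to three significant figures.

A: γ = 1/√(1 − 0.9518²) = 1/√0.09408 = 3.260; τ_A = 9.043/3.260 = 2.774 ms.
B: γ = 1/√(1 − 0.992²) = 1/√0.01594 = 7.922; τ_B = 9.043/7.922 = 1.142 ms.

|τ_A − τ_B| = 1.63 ms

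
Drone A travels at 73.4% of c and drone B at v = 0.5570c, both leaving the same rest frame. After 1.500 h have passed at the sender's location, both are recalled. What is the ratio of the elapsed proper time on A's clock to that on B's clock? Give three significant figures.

τ_A/τ_B = 0.818

A: β = 0.734; γ = 1/√(1 − 0.734²) = 1/√0.4612 = 1.472. B: γ = 1/√(1 − 0.5570²) = 1/√0.6898 = 1.204.
τ_A/τ_B = γ_B/γ_A = 1.204/1.472 = 0.8177, so τ_A/τ_B = 0.8177.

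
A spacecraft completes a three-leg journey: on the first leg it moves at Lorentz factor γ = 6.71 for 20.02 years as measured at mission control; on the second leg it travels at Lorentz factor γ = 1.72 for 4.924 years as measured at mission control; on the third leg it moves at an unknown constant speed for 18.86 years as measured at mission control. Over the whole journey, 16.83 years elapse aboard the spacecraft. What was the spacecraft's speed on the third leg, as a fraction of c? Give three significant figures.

Leg 1: γ = 6.71; τ_1 = 20.02/6.710 = 2.984 years.
Leg 2: γ = 1.72; τ_2 = 4.924/1.720 = 2.863 years.
Leg 3: speed unknown; τ_3 = 18.86/γ_3.
Total proper time: 2.984 + 2.863 + τ_3 = 16.83, so τ_3 = 16.83 − 5.846 = 10.98 years.
γ_3 = 18.86/10.98 = 1.717; β = √(1 − 1/γ²) = √0.6608.

β = 0.813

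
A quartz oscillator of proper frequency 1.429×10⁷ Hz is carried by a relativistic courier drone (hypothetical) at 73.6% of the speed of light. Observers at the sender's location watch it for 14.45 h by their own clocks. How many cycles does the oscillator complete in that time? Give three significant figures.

N = 5.03×10¹¹

β = 0.736; γ = 1/√(1 − 0.736²) = 1/√0.4583 = 1.477
During 14.45 h of lab time, the oscillator's proper time advances by τ = Δt/γ = 14.45/1.477 = 9.782 h = 3.522×10⁴ s.
N = f × τ = 1.429×10⁷ × 3.522×10⁴ = 5.032×10¹¹.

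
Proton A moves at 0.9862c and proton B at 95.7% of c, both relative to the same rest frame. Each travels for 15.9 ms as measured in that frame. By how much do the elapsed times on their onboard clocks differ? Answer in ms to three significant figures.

A: γ = 1/√(1 − 0.9862²) = 1/√0.02741 = 6.040; τ_A = 15.9/6.040 = 2.632 ms.
B: β = 0.957; γ = 1/√(1 − 0.957²) = 1/√0.08415 = 3.447; τ_B = 15.9/3.447 = 4.612 ms.

|τ_A − τ_B| = 1.98 ms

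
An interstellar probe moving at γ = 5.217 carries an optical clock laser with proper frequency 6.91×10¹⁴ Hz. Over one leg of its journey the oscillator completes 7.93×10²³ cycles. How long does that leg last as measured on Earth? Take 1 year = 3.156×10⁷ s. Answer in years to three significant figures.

Δt = 190 years

γ = 5.217
Proper time for N cycles: τ = N/f = 7.93×10²³/(6.91×10¹⁴) = 1.148×10⁹ s = 36.36 years.
Lab-frame duration Δt = γτ = 5.217 × 36.36 = 189.7 years.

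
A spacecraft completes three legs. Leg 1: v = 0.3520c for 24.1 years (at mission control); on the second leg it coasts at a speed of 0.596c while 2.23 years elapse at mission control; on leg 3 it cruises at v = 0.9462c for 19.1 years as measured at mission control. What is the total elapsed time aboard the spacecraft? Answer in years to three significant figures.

Leg 1: γ = 1/√(1 − 0.3520²) = 1/√0.8761 = 1.068; τ_1 = 24.1/1.068 = 22.56 years.
Leg 2: γ = 1/√(1 − 0.596²) = 1/√0.6448 = 1.245; τ_2 = 2.23/1.245 = 1.791 years.
Leg 3: γ = 1/√(1 − 0.9462²) = 1/√0.1047 = 3.090; τ_3 = 19.1/3.090 = 6.180 years.
Total: 22.56 + 1.791 + 6.180 years.

τ = 30.5 years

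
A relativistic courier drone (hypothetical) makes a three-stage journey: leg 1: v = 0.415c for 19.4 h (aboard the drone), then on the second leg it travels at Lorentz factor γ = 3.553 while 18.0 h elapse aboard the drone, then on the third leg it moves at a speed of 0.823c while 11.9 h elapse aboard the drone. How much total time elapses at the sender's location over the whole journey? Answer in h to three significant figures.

Δt = 106 h

Leg 1: γ = 1/√(1 − 0.415²) = 1/√0.8278 = 1.099; Δt_1 = 1.099 × 19.4 = 21.32 h.
Leg 2: γ = 3.553; Δt_2 = 3.553 × 18.0 = 63.95 h.
Leg 3: γ = 1/√(1 − 0.823²) = 1/√0.3227 = 1.760; Δt_3 = 1.760 × 11.9 = 20.95 h.
Total: 21.32 + 63.95 + 20.95 h.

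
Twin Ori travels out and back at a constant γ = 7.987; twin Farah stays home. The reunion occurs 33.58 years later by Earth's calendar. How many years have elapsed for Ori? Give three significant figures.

τ = 4.20 years

γ = 7.987
Ori's clock measures proper time along the trip: τ = Δt/γ = 33.58/7.987 years.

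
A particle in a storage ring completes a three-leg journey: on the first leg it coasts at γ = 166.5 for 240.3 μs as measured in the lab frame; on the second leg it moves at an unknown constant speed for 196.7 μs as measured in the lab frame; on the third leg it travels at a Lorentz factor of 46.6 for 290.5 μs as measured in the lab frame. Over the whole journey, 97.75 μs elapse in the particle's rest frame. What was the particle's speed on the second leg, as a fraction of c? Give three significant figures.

Leg 1: γ = 166.5; τ_1 = 240.3/166.5 = 1.443 μs.
Leg 2: speed unknown; τ_2 = 196.7/γ_2.
Leg 3: γ = 46.6; τ_3 = 290.5/46.60 = 6.234 μs.
Total proper time: 1.443 + τ_2 + 6.234 = 97.75, so τ_2 = 97.75 − 7.677 = 90.07 μs.
γ_2 = 196.7/90.07 = 2.184; β = √(1 − 1/γ²) = √0.7903.

β = 0.889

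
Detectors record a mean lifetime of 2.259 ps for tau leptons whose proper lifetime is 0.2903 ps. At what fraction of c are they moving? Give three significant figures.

v = 0.992c

γ = Δt/τ₀ = 2.259/0.2903 = 7.782
β = √(1 − 1/γ²) = √(1 − 0.01651) = √0.9835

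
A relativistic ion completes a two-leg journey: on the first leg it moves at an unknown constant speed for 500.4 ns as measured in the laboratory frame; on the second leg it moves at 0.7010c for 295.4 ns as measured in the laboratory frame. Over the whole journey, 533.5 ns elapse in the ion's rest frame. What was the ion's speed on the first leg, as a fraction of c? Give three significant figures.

Leg 1: speed unknown; τ_1 = 500.4/γ_1.
Leg 2: γ = 1/√(1 − 0.7010²) = 1/√0.5086 = 1.402; τ_2 = 295.4/1.402 = 210.7 ns.
Total proper time: τ_1 + 210.7 = 533.5, so τ_1 = 533.5 − 210.7 = 322.8 ns.
γ_1 = 500.4/322.8 = 1.550; β = √(1 − 1/γ²) = √0.5838.

β = 0.764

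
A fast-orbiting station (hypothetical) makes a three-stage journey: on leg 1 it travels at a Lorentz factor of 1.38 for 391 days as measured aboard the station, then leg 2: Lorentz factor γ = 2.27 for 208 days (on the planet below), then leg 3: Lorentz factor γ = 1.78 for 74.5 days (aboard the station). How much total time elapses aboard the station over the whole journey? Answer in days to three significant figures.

τ = 557 days

Leg 1: 391 days is already measured aboard the station.
Leg 2: γ = 2.27; τ_2 = 208/2.270 = 91.63 days.
Leg 3: 74.5 days is already measured aboard the station.
Total: 391.0 + 91.63 + 74.50 days.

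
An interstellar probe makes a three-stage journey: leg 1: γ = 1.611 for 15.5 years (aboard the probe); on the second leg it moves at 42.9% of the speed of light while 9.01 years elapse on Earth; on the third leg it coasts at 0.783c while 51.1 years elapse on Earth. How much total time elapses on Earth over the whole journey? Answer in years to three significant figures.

Leg 1: γ = 1.611; Δt_1 = 1.611 × 15.5 = 24.97 years.
Leg 2: 9.01 years is already measured on Earth.
Leg 3: 51.1 years is already measured on Earth.
Total: 24.97 + 9.010 + 51.10 years.

Δt = 85.1 years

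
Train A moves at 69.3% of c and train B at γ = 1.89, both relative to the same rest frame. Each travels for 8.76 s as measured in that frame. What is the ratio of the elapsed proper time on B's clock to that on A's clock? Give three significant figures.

A: β = 0.693; γ = 1/√(1 − 0.693²) = 1/√0.5198 = 1.387. B: γ = 1.89.
τ_A/τ_B = γ_B/γ_A = 1.890/1.387 = 1.363, so τ_B/τ_A = 0.7339.

τ_B/τ_A = 0.734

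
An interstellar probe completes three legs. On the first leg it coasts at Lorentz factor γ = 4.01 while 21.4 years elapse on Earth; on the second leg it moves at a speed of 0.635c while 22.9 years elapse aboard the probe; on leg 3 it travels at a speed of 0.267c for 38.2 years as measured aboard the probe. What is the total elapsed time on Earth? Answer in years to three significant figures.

Δt = 90.7 years

Leg 1: 21.4 years is already measured on Earth.
Leg 2: γ = 1/√(1 − 0.635²) = 1/√0.5968 = 1.294; Δt_2 = 1.294 × 22.9 = 29.64 years.
Leg 3: γ = 1/√(1 − 0.267²) = 1/√0.9287 = 1.038; Δt_3 = 1.038 × 38.2 = 39.64 years.
Total: 21.40 + 29.64 + 39.64 years.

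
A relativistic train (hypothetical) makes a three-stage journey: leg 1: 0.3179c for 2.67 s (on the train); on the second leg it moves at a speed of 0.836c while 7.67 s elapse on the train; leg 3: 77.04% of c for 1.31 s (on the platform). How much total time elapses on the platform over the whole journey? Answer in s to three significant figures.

Δt = 18.1 s

Leg 1: γ = 1/√(1 − 0.3179²) = 1/√0.8989 = 1.055; Δt_1 = 1.055 × 2.67 = 2.816 s.
Leg 2: γ = 1/√(1 − 0.836²) = 1/√0.3011 = 1.822; Δt_2 = 1.822 × 7.67 = 13.98 s.
Leg 3: 1.31 s is already measured on the platform.
Total: 2.816 + 13.98 + 1.310 s.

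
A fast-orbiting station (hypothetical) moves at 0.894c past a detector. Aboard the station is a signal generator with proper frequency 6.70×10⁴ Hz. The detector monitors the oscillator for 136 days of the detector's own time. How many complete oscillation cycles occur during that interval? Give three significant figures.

γ = 1/√(1 − 0.894²) = 1/√0.2008 = 2.232
During 136 days of lab time, the oscillator's proper time advances by τ = Δt/γ = 136/2.232 = 60.94 days = 5.265×10⁶ s.
N = f × τ = 6.70×10⁴ × 5.265×10⁶ = 3.528×10¹¹.

N = 3.53×10¹¹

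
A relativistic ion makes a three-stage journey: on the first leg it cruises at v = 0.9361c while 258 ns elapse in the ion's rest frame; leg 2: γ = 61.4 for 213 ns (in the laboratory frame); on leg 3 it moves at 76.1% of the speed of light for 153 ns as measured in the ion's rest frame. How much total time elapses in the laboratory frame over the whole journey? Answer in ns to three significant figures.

Leg 1: γ = 1/√(1 − 0.9361²) = 1/√0.1237 = 2.843; Δt_1 = 2.843 × 258 = 733.5 ns.
Leg 2: 213 ns is already measured in the laboratory frame.
Leg 3: β = 0.761; γ = 1/√(1 − 0.761²) = 1/√0.4209 = 1.541; Δt_3 = 1.541 × 153 = 235.8 ns.
Total: 733.5 + 213.0 + 235.8 ns.

Δt = 1180 ns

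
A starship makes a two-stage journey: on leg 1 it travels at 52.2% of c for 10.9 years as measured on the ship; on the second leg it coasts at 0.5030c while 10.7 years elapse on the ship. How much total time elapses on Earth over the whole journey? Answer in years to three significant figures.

Leg 1: β = 0.522; γ = 1/√(1 − 0.522²) = 1/√0.7275 = 1.172; Δt_1 = 1.172 × 10.9 = 12.78 years.
Leg 2: γ = 1/√(1 − 0.5030²) = 1/√0.7470 = 1.157; Δt_2 = 1.157 × 10.7 = 12.38 years.
Total: 12.78 + 12.38 years.

Δt = 25.2 years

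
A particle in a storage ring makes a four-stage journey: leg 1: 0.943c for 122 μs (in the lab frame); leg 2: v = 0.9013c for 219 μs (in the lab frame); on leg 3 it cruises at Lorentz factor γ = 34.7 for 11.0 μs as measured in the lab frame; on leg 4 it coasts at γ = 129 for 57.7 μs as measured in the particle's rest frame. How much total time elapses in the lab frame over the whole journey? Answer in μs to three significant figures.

Leg 1: 122 μs is already measured in the lab frame.
Leg 2: 219 μs is already measured in the lab frame.
Leg 3: 11.0 μs is already measured in the lab frame.
Leg 4: γ = 129; Δt_4 = 129.0 × 57.7 = 7443 μs.
Total: 122.0 + 219.0 + 11.00 + 7443 μs.

Δt = 7800 μs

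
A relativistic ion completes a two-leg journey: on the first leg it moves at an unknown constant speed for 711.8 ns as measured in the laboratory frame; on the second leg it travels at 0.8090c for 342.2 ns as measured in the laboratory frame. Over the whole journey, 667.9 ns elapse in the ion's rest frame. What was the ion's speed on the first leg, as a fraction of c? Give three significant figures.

Leg 1: speed unknown; τ_1 = 711.8/γ_1.
Leg 2: γ = 1/√(1 − 0.8090²) = 1/√0.3455 = 1.701; τ_2 = 342.2/1.701 = 201.1 ns.
Total proper time: τ_1 + 201.1 = 667.9, so τ_1 = 667.9 − 201.1 = 466.8 ns.
γ_1 = 711.8/466.8 = 1.525; β = √(1 − 1/γ²) = √0.5700.

β = 0.755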